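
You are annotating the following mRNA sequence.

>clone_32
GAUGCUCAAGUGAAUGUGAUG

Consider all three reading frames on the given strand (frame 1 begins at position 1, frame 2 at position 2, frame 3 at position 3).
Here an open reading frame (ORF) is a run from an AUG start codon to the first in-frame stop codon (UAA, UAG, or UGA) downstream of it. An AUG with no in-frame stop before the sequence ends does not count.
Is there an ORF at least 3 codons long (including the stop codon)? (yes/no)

yes

Frame 1: GAU GCU CAA GUG AAU GUG AUG — no AUG→stop ORF.
Frame 2: AUG CUC AAG UGA AUG UGA — AUG at 2, stop UGA at 11 → 12 nt; AUG at 14, stop UGA at 17 → 6 nt.
Frame 3: UGC UCA AGU GAA UGU GAU — no AUG→stop ORF.
Frame 2 has an ORF of 4 codons (positions 2–13) ≥ 3, so yes.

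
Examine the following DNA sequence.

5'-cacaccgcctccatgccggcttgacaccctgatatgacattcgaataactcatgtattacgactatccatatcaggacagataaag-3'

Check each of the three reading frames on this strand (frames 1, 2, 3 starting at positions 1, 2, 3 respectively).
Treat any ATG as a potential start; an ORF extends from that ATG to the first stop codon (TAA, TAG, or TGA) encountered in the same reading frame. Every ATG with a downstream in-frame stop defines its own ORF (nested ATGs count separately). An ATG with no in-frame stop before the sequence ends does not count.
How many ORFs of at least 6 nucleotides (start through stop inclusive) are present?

3

Frame 1: CAC ACC GCC TCC ATG CCG GCT TGA CAC CCT GAT ATG ACA TTC GAA TAA CTC ATG TAT TAC GAC TAT CCA TAT CAG GAC AGA TAA — ATG at 13, stop TGA at 22 → 12 nt; ATG at 34, stop TAA at 46 → 15 nt; ATG at 52, stop TAA at 82 → 33 nt.
Frame 2: ACA CCG CCT CCA TGC CGG CTT GAC ACC CTG ATA TGA CAT TCG AAT AAC TCA TGT ATT ACG ACT ATC CAT ATC AGG ACA GAT AAA — no ATG→stop ORF.
Frame 3: CAC CGC CTC CAT GCC GGC TTG ACA CCC TGA TAT GAC ATT CGA ATA ACT CAT GTA TTA CGA CTA TCC ATA TCA GGA CAG ATA AAG — no ATG→stop ORF.
ORFs ≥ 6 nucleotides: frame 1 13–24 (12 nucleotides), frame 1 34–48 (15 nucleotides), frame 1 52–84 (33 nucleotides). Count = 3.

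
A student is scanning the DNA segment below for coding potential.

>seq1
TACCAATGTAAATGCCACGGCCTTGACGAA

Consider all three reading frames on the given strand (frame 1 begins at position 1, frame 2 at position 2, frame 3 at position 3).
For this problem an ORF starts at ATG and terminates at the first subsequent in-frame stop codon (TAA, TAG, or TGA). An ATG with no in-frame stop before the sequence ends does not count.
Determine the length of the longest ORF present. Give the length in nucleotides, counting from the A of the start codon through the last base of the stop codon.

15

Frame 1: TAC CAA TGT AAA TGC CAC GGC CTT GAC GAA — no ATG→stop ORF.
Frame 2: ACC AAT GTA AAT GCC ACG GCC TTG ACG — no ATG→stop ORF.
Frame 3: CCA ATG TAA ATG CCA CGG CCT TGA CGA — ATG at 6, stop TAA at 9 → 6 nt; ATG at 12, stop TGA at 24 → 15 nt.
Longest: frame 3, positions 12–26, 15 nt = 5 codons = 4 aa. → 15 nucleotides.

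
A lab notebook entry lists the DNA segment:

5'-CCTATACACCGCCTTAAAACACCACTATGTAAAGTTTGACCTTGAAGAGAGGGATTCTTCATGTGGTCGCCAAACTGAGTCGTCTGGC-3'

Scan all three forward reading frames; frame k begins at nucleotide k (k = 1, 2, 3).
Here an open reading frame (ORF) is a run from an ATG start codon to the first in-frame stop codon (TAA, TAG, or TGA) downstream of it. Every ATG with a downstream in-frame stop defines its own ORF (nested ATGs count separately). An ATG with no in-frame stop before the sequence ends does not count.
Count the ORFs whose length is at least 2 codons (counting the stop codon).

2

Frame 1: CCT ATA CAC CGC CTT AAA ACA CCA CTA TGT AAA GTT TGA CCT TGA AGA GAG GGA TTC TTC ATG TGG TCG CCA AAC TGA GTC GTC TGG — ATG at 61, stop TGA at 76 → 18 nt.
Frame 2: CTA TAC ACC GCC TTA AAA CAC CAC TAT GTA AAG TTT GAC CTT GAA GAG AGG GAT TCT TCA TGT GGT CGC CAA ACT GAG TCG TCT GGC — no ATG→stop ORF.
Frame 3: TAT ACA CCG CCT TAA AAC ACC ACT ATG TAA AGT TTG ACC TTG AAG AGA GGG ATT CTT CAT GTG GTC GCC AAA CTG AGT CGT CTG — ATG at 27, stop TAA at 30 → 6 nt.
ORFs ≥ 2 codons: frame 1 61–78 (6 codons), frame 3 27–32 (2 codons). Count = 2.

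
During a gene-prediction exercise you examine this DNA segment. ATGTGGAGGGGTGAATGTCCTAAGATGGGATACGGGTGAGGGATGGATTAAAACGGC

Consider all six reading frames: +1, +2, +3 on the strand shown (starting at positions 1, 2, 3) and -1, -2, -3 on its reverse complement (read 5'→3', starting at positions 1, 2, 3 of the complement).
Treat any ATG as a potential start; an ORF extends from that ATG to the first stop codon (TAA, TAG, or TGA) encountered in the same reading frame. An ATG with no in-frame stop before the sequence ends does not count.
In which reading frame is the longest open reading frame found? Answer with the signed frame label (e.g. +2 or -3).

+1

Reverse complement (5'→3'): GCCGTTTTAATCCATCCCTCACCCGTATCCCATCTTAGGACATTCACCCCTCCACAT
Frame +1: ATG TGG AGG GGT GAA TGT CCT AAG ATG GGA TAC GGG TGA GGG ATG GAT TAA AAC GGC — ATG at 1, stop TGA at 37 → 39 nt; ATG at 25, stop TGA at 37 → 15 nt; ATG at 43, stop TAA at 49 → 9 nt.
Frame +2: TGT GGA GGG GTG AAT GTC CTA AGA TGG GAT ACG GGT GAG GGA TGG ATT AAA ACG — no ATG→stop ORF.
Frame +3: GTG GAG GGG TGA ATG TCC TAA GAT GGG ATA CGG GTG AGG GAT GGA TTA AAA CGG — ATG at 15, stop TAA at 21 → 9 nt.
Frame -1: GCC GTT TTA ATC CAT CCC TCA CCC GTA TCC CAT CTT AGG ACA TTC ACC CCT CCA CAT — no ATG→stop ORF.
Frame -2: CCG TTT TAA TCC ATC CCT CAC CCG TAT CCC ATC TTA GGA CAT TCA CCC CTC CAC — no ATG→stop ORF.
Frame -3: CGT TTT AAT CCA TCC CTC ACC CGT ATC CCA TCT TAG GAC ATT CAC CCC TCC ACA — no ATG→stop ORF.
Longest ORF is 39 nt in frame +1 (positions 1–39).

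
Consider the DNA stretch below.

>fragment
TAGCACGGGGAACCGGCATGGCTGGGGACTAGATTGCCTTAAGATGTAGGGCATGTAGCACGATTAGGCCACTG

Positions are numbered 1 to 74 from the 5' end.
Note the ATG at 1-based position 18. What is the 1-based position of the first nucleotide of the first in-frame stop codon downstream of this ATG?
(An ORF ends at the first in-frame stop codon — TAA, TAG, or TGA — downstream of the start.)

Codons from position 18: ATG (18–20), GCT (21–23), GGG (24–26), GAC (27–29), TAG (30–32).
TAG is a stop codon; it begins at position 30.

30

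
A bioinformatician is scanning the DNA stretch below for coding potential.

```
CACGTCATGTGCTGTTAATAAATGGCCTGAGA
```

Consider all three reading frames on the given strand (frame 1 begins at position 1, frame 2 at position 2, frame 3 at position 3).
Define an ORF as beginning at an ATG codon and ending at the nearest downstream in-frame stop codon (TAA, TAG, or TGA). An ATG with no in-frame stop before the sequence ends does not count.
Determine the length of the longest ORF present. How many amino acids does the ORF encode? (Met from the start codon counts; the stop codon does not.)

Frame 1: CAC GTC ATG TGC TGT TAA TAA ATG GCC TGA — ATG at 7, stop TAA at 16 → 12 nt; ATG at 22, stop TGA at 28 → 9 nt.
Frame 2: ACG TCA TGT GCT GTT AAT AAA TGG CCT GAG — no ATG→stop ORF.
Frame 3: CGT CAT GTG CTG TTA ATA AAT GGC CTG AGA — no ATG→stop ORF.
Longest: frame 1, positions 7–18, 12 nt = 4 codons = 3 aa. → 3 amino acids.

3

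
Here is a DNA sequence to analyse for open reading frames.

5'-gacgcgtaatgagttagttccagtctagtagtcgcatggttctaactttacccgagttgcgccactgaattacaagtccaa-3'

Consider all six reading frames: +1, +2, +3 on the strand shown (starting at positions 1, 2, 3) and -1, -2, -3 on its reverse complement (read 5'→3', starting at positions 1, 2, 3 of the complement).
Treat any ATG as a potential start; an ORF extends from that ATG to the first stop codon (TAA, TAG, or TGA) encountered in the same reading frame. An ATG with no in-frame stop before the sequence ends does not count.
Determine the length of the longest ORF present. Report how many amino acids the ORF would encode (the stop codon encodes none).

Reverse complement (5'→3'): TTGGACTTGTAATTCAGTGGCGCAACTCGGGTAAAGTTAGAACCATGCGACTACTAGACTGGAACTAACTCATTACGCGTC
Frame +1: GAC GCG TAA TGA GTT AGT TCC AGT CTA GTA GTC GCA TGG TTC TAA CTT TAC CCG AGT TGC GCC ACT GAA TTA CAA GTC CAA — no ATG→stop ORF.
Frame +2: ACG CGT AAT GAG TTA GTT CCA GTC TAG TAG TCG CAT GGT TCT AAC TTT ACC CGA GTT GCG CCA CTG AAT TAC AAG TCC — no ATG→stop ORF.
Frame +3: CGC GTA ATG AGT TAG TTC CAG TCT AGT AGT CGC ATG GTT CTA ACT TTA CCC GAG TTG CGC CAC TGA ATT ACA AGT CCA — ATG at 9, stop TAG at 15 → 9 nt; ATG at 36, stop TGA at 66 → 33 nt.
Frame -1: TTG GAC TTG TAA TTC AGT GGC GCA ACT CGG GTA AAG TTA GAA CCA TGC GAC TAC TAG ACT GGA ACT AAC TCA TTA CGC GTC — no ATG→stop ORF.
Frame -2: TGG ACT TGT AAT TCA GTG GCG CAA CTC GGG TAA AGT TAG AAC CAT GCG ACT ACT AGA CTG GAA CTA ACT CAT TAC GCG — no ATG→stop ORF.
Frame -3: GGA CTT GTA ATT CAG TGG CGC AAC TCG GGT AAA GTT AGA ACC ATG CGA CTA CTA GAC TGG AAC TAA CTC ATT ACG CGT — ATG at 45, stop TAA at 66 → 24 nt.
Longest: frame +3, positions 36–68, 33 nt = 11 codons = 10 aa. → 10 amino acids.

10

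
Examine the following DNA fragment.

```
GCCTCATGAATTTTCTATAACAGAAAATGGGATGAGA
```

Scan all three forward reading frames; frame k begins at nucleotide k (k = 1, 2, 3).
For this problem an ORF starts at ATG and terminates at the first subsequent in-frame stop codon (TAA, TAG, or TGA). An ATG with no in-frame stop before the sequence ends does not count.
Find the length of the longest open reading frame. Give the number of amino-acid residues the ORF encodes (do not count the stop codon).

4

Frame 1: GCC TCA TGA ATT TTC TAT AAC AGA AAA TGG GAT GAG — no ATG→stop ORF.
Frame 2: CCT CAT GAA TTT TCT ATA ACA GAA AAT GGG ATG AGA — no ATG→stop ORF.
Frame 3: CTC ATG AAT TTT CTA TAA CAG AAA ATG GGA TGA — ATG at 6, stop TAA at 18 → 15 nt; ATG at 27, stop TGA at 33 → 9 nt.
Longest: frame 3, positions 6–20, 15 nt = 5 codons = 4 aa. → 4 amino acids.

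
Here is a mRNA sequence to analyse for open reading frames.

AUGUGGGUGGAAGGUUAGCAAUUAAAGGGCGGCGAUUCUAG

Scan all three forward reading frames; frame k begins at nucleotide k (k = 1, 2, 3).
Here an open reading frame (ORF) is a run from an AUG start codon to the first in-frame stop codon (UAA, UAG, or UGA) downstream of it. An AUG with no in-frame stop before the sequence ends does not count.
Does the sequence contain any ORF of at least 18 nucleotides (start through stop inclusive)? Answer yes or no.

yes

Frame 1: AUG UGG GUG GAA GGU UAG CAA UUA AAG GGC GGC GAU UCU — AUG at 1, stop UAG at 16 → 18 nt.
Frame 2: UGU GGG UGG AAG GUU AGC AAU UAA AGG GCG GCG AUU CUA — no AUG→stop ORF.
Frame 3: GUG GGU GGA AGG UUA GCA AUU AAA GGG CGG CGA UUC UAG — no AUG→stop ORF.
Frame 1 has an ORF of 18 nucleotides (positions 1–18) ≥ 18, so yes.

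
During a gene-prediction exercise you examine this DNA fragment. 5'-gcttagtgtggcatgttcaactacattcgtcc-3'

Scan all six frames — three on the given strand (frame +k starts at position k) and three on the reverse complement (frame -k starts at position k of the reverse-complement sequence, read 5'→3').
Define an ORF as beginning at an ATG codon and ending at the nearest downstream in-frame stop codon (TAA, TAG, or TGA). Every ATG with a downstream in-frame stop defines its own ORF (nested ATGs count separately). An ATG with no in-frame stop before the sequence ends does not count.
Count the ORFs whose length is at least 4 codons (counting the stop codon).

Reverse complement (5'→3'): GGACGAATGTAGTTGAACATGCCACACTAAGC
Frame +1: GCT TAG TGT GGC ATG TTC AAC TAC ATT CGT — no ATG→stop ORF.
Frame +2: CTT AGT GTG GCA TGT TCA ACT ACA TTC GTC — no ATG→stop ORF.
Frame +3: TTA GTG TGG CAT GTT CAA CTA CAT TCG TCC — no ATG→stop ORF.
Frame -1: GGA CGA ATG TAG TTG AAC ATG CCA CAC TAA — ATG at 7, stop TAG at 10 → 6 nt; ATG at 19, stop TAA at 28 → 12 nt.
Frame -2: GAC GAA TGT AGT TGA ACA TGC CAC ACT AAG — no ATG→stop ORF.
Frame -3: ACG AAT GTA GTT GAA CAT GCC ACA CTA AGC — no ATG→stop ORF.
ORFs ≥ 4 codons: frame -1 19–30 (4 codons). Count = 1.

1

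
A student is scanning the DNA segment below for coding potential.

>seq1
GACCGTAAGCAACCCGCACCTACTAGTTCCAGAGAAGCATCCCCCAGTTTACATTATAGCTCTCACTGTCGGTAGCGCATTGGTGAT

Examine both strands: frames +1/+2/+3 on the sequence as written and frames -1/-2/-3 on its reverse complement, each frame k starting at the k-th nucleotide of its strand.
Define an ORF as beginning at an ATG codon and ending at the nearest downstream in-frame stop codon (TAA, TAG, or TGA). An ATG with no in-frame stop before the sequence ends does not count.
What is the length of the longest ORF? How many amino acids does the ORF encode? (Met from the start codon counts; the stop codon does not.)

5

Reverse complement (5'→3'): ATCACCAATGCGCTACCGACAGTGAGAGCTATAATGTAAACTGGGGGATGCTTCTCTGGAACTAGTAGGTGCGGGTTGCTTACGGTC
Frame +1: GAC CGT AAG CAA CCC GCA CCT ACT AGT TCC AGA GAA GCA TCC CCC AGT TTA CAT TAT AGC TCT CAC TGT CGG TAG CGC ATT GGT GAT — no ATG→stop ORF.
Frame +2: ACC GTA AGC AAC CCG CAC CTA CTA GTT CCA GAG AAG CAT CCC CCA GTT TAC ATT ATA GCT CTC ACT GTC GGT AGC GCA TTG GTG — no ATG→stop ORF.
Frame +3: CCG TAA GCA ACC CGC ACC TAC TAG TTC CAG AGA AGC ATC CCC CAG TTT ACA TTA TAG CTC TCA CTG TCG GTA GCG CAT TGG TGA — no ATG→stop ORF.
Frame -1: ATC ACC AAT GCG CTA CCG ACA GTG AGA GCT ATA ATG TAA ACT GGG GGA TGC TTC TCT GGA ACT AGT AGG TGC GGG TTG CTT ACG GTC — ATG at 34, stop TAA at 37 → 6 nt.
Frame -2: TCA CCA ATG CGC TAC CGA CAG TGA GAG CTA TAA TGT AAA CTG GGG GAT GCT TCT CTG GAA CTA GTA GGT GCG GGT TGC TTA CGG — ATG at 8, stop TGA at 23 → 18 nt.
Frame -3: CAC CAA TGC GCT ACC GAC AGT GAG AGC TAT AAT GTA AAC TGG GGG ATG CTT CTC TGG AAC TAG TAG GTG CGG GTT GCT TAC GGT — ATG at 48, stop TAG at 63 → 18 nt.
Longest: frame -2, positions 8–25, 18 nt = 6 codons = 5 aa. → 5 amino acids.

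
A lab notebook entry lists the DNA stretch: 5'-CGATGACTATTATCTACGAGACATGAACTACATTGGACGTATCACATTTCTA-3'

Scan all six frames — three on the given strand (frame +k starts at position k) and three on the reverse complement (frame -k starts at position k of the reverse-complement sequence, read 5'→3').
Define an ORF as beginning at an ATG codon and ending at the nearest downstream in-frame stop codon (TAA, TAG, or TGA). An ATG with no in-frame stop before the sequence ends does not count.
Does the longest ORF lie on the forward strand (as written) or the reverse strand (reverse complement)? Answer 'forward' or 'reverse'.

Reverse complement (5'→3'): TAGAAATGTGATACGTCCAATGTAGTTCATGTCTCGTAGATAATAGTCATCG
Frame +1: CGA TGA CTA TTA TCT ACG AGA CAT GAA CTA CAT TGG ACG TAT CAC ATT TCT — no ATG→stop ORF.
Frame +2: GAT GAC TAT TAT CTA CGA GAC ATG AAC TAC ATT GGA CGT ATC ACA TTT CTA — no ATG→stop ORF.
Frame +3: ATG ACT ATT ATC TAC GAG ACA TGA ACT ACA TTG GAC GTA TCA CAT TTC — ATG at 3, stop TGA at 24 → 24 nt.
Frame -1: TAG AAA TGT GAT ACG TCC AAT GTA GTT CAT GTC TCG TAG ATA ATA GTC ATC — no ATG→stop ORF.
Frame -2: AGA AAT GTG ATA CGT CCA ATG TAG TTC ATG TCT CGT AGA TAA TAG TCA TCG — ATG at 20, stop TAG at 23 → 6 nt; ATG at 29, stop TAA at 41 → 15 nt.
Frame -3: GAA ATG TGA TAC GTC CAA TGT AGT TCA TGT CTC GTA GAT AAT AGT CAT — ATG at 6, stop TGA at 9 → 6 nt.
Forward-strand max 24 nt; reverse-strand max 15 nt. The forward strand has the longer ORF.

forward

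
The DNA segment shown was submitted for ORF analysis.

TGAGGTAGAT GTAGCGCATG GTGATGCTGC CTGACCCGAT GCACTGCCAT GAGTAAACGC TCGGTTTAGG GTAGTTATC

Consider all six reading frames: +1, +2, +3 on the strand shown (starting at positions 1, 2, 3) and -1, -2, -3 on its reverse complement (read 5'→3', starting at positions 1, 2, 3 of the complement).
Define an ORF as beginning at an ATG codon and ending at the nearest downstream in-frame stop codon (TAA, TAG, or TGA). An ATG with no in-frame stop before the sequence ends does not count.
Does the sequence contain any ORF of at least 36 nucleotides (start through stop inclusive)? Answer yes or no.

Reverse complement (5'→3'): GATAACTACCCTAAACCGAGCGTTTACTCATGGCAGTGCATCGGGTCAGGCAGCATCACCATGCGCTACATCTACCTCA
Frame +1: TGA GGT AGA TGT AGC GCA TGG TGA TGC TGC CTG ACC CGA TGC ACT GCC ATG AGT AAA CGC TCG GTT TAG GGT AGT TAT — ATG at 49, stop TAG at 67 → 21 nt.
Frame +2: GAG GTA GAT GTA GCG CAT GGT GAT GCT GCC TGA CCC GAT GCA CTG CCA TGA GTA AAC GCT CGG TTT AGG GTA GTT ATC — no ATG→stop ORF.
Frame +3: AGG TAG ATG TAG CGC ATG GTG ATG CTG CCT GAC CCG ATG CAC TGC CAT GAG TAA ACG CTC GGT TTA GGG TAG TTA — ATG at 9, stop TAG at 12 → 6 nt; ATG at 18, stop TAA at 54 → 39 nt; ATG at 24, stop TAA at 54 → 33 nt; ATG at 39, stop TAA at 54 → 18 nt.
Frame -1: GAT AAC TAC CCT AAA CCG AGC GTT TAC TCA TGG CAG TGC ATC GGG TCA GGC AGC ATC ACC ATG CGC TAC ATC TAC CTC — no ATG→stop ORF.
Frame -2: ATA ACT ACC CTA AAC CGA GCG TTT ACT CAT GGC AGT GCA TCG GGT CAG GCA GCA TCA CCA TGC GCT ACA TCT ACC TCA — no ATG→stop ORF.
Frame -3: TAA CTA CCC TAA ACC GAG CGT TTA CTC ATG GCA GTG CAT CGG GTC AGG CAG CAT CAC CAT GCG CTA CAT CTA CCT — no ATG→stop ORF.
Frame +3 has an ORF of 39 nucleotides (positions 18–56) ≥ 36, so yes.

yes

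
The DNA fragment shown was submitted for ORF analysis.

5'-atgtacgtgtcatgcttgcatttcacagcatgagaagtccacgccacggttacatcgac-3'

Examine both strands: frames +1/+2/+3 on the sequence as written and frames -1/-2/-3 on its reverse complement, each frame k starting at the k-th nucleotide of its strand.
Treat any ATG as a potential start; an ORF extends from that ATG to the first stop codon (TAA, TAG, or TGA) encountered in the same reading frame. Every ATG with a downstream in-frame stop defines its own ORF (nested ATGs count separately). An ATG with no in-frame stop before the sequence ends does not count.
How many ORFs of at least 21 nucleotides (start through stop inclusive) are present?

1

Reverse complement (5'→3'): GTCGATGTAACCGTGGCGTGGACTTCTCATGCTGTGAAATGCAAGCATGACACGTACAT
Frame +1: ATG TAC GTG TCA TGC TTG CAT TTC ACA GCA TGA GAA GTC CAC GCC ACG GTT ACA TCG — ATG at 1, stop TGA at 31 → 33 nt.
Frame +2: TGT ACG TGT CAT GCT TGC ATT TCA CAG CAT GAG AAG TCC ACG CCA CGG TTA CAT CGA — no ATG→stop ORF.
Frame +3: GTA CGT GTC ATG CTT GCA TTT CAC AGC ATG AGA AGT CCA CGC CAC GGT TAC ATC GAC — no ATG→stop ORF.
Frame -1: GTC GAT GTA ACC GTG GCG TGG ACT TCT CAT GCT GTG AAA TGC AAG CAT GAC ACG TAC — no ATG→stop ORF.
Frame -2: TCG ATG TAA CCG TGG CGT GGA CTT CTC ATG CTG TGA AAT GCA AGC ATG ACA CGT ACA — ATG at 5, stop TAA at 8 → 6 nt; ATG at 29, stop TGA at 35 → 9 nt.
Frame -3: CGA TGT AAC CGT GGC GTG GAC TTC TCA TGC TGT GAA ATG CAA GCA TGA CAC GTA CAT — ATG at 39, stop TGA at 48 → 12 nt.
ORFs ≥ 21 nucleotides: frame +1 1–33 (33 nucleotides). Count = 1.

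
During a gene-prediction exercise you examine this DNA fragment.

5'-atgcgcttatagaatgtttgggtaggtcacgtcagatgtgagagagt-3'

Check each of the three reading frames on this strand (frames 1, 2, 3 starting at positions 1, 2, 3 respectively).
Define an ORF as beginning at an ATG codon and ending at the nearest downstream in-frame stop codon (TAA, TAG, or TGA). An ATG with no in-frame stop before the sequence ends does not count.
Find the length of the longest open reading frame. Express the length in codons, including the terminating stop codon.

Frame 1: ATG CGC TTA TAG AAT GTT TGG GTA GGT CAC GTC AGA TGT GAG AGA — ATG at 1, stop TAG at 10 → 12 nt.
Frame 2: TGC GCT TAT AGA ATG TTT GGG TAG GTC ACG TCA GAT GTG AGA GAG — ATG at 14, stop TAG at 23 → 12 nt.
Frame 3: GCG CTT ATA GAA TGT TTG GGT AGG TCA CGT CAG ATG TGA GAG AGT — ATG at 36, stop TGA at 39 → 6 nt.
Longest: frame 1, positions 1–12, 12 nt = 4 codons = 3 aa. → 4 codons.

4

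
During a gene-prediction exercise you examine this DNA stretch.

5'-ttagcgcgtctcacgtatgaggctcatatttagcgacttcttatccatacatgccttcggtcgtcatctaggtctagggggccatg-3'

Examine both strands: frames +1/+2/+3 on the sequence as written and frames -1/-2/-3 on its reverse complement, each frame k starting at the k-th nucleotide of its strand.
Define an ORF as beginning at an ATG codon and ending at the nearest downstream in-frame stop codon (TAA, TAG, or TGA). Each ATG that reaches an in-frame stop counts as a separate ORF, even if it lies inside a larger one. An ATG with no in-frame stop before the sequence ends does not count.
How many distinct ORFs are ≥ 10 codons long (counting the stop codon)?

1

Reverse complement (5'→3'): CATGGCCCCCTAGACCTAGATGACGACCGAAGGCATGTATGGATAAGAAGTCGCTAAATATGAGCCTCATACGTGAGACGCGCTAA
Frame +1: TTA GCG CGT CTC ACG TAT GAG GCT CAT ATT TAG CGA CTT CTT ATC CAT ACA TGC CTT CGG TCG TCA TCT AGG TCT AGG GGG CCA — no ATG→stop ORF.
Frame +2: TAG CGC GTC TCA CGT ATG AGG CTC ATA TTT AGC GAC TTC TTA TCC ATA CAT GCC TTC GGT CGT CAT CTA GGT CTA GGG GGC CAT — no ATG→stop ORF.
Frame +3: AGC GCG TCT CAC GTA TGA GGC TCA TAT TTA GCG ACT TCT TAT CCA TAC ATG CCT TCG GTC GTC ATC TAG GTC TAG GGG GCC ATG — ATG at 51, stop TAG at 69 → 21 nt.
Frame -1: CAT GGC CCC CTA GAC CTA GAT GAC GAC CGA AGG CAT GTA TGG ATA AGA AGT CGC TAA ATA TGA GCC TCA TAC GTG AGA CGC GCT — no ATG→stop ORF.
Frame -2: ATG GCC CCC TAG ACC TAG ATG ACG ACC GAA GGC ATG TAT GGA TAA GAA GTC GCT AAA TAT GAG CCT CAT ACG TGA GAC GCG CTA — ATG at 2, stop TAG at 11 → 12 nt; ATG at 20, stop TAA at 44 → 27 nt; ATG at 35, stop TAA at 44 → 12 nt.
Frame -3: TGG CCC CCT AGA CCT AGA TGA CGA CCG AAG GCA TGT ATG GAT AAG AAG TCG CTA AAT ATG AGC CTC ATA CGT GAG ACG CGC TAA — ATG at 39, stop TAA at 84 → 48 nt; ATG at 60, stop TAA at 84 → 27 nt.
ORFs ≥ 10 codons: frame -3 39–86 (16 codons). Count = 1.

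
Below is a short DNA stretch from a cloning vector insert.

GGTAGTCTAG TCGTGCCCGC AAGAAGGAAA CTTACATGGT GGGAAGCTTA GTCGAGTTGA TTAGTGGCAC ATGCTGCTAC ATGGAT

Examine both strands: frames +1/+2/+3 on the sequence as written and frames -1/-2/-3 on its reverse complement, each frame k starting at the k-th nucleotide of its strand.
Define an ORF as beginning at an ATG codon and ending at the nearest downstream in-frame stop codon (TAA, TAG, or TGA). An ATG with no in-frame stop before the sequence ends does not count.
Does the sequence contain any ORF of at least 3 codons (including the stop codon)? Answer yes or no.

Reverse complement (5'→3'): ATCCATGTAGCAGCATGTGCCACTAATCAACTCGACTAAGCTTCCCACCATGTAAGTTTCCTTCTTGCGGGCACGACTAGACTACC
Frame +1: GGT AGT CTA GTC GTG CCC GCA AGA AGG AAA CTT ACA TGG TGG GAA GCT TAG TCG AGT TGA TTA GTG GCA CAT GCT GCT ACA TGG — no ATG→stop ORF.
Frame +2: GTA GTC TAG TCG TGC CCG CAA GAA GGA AAC TTA CAT GGT GGG AAG CTT AGT CGA GTT GAT TAG TGG CAC ATG CTG CTA CAT GGA — no ATG→stop ORF.
Frame +3: TAG TCT AGT CGT GCC CGC AAG AAG GAA ACT TAC ATG GTG GGA AGC TTA GTC GAG TTG ATT AGT GGC ACA TGC TGC TAC ATG GAT — no ATG→stop ORF.
Frame -1: ATC CAT GTA GCA GCA TGT GCC ACT AAT CAA CTC GAC TAA GCT TCC CAC CAT GTA AGT TTC CTT CTT GCG GGC ACG ACT AGA CTA — no ATG→stop ORF.
Frame -2: TCC ATG TAG CAG CAT GTG CCA CTA ATC AAC TCG ACT AAG CTT CCC ACC ATG TAA GTT TCC TTC TTG CGG GCA CGA CTA GAC TAC — ATG at 5, stop TAG at 8 → 6 nt; ATG at 50, stop TAA at 53 → 6 nt.
Frame -3: CCA TGT AGC AGC ATG TGC CAC TAA TCA ACT CGA CTA AGC TTC CCA CCA TGT AAG TTT CCT TCT TGC GGG CAC GAC TAG ACT ACC — ATG at 15, stop TAA at 24 → 12 nt.
Frame -3 has an ORF of 4 codons (positions 15–26) ≥ 3, so yes.

yes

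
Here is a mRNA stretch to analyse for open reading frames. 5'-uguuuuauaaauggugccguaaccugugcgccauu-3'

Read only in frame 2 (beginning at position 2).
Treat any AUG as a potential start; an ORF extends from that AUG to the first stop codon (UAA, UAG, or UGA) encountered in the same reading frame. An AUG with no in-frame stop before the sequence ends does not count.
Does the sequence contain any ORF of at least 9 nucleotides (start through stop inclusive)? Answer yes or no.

Frame 2: GUU UUA UAA AUG GUG CCG UAA CCU GUG CGC CAU — AUG at 11, stop UAA at 20 → 12 nt.
Frame 2 has an ORF of 12 nucleotides (positions 11–22) ≥ 9, so yes.

yes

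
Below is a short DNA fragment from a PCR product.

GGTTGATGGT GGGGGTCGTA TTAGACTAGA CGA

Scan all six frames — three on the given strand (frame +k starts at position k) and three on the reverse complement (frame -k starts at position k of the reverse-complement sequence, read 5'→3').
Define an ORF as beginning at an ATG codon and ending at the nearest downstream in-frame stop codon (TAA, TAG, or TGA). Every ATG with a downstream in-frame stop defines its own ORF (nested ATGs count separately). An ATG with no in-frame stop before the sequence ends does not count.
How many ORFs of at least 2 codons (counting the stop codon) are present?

1

Reverse complement (5'→3'): TCGTCTAGTCTAATACGACCCCCACCATCAACC
Frame +1: GGT TGA TGG TGG GGG TCG TAT TAG ACT AGA CGA — no ATG→stop ORF.
Frame +2: GTT GAT GGT GGG GGT CGT ATT AGA CTA GAC — no ATG→stop ORF.
Frame +3: TTG ATG GTG GGG GTC GTA TTA GAC TAG ACG — ATG at 6, stop TAG at 27 → 24 nt.
Frame -1: TCG TCT AGT CTA ATA CGA CCC CCA CCA TCA ACC — no ATG→stop ORF.
Frame -2: CGT CTA GTC TAA TAC GAC CCC CAC CAT CAA — no ATG→stop ORF.
Frame -3: GTC TAG TCT AAT ACG ACC CCC ACC ATC AAC — no ATG→stop ORF.
ORFs ≥ 2 codons: frame +3 6–29 (8 codons). Count = 1.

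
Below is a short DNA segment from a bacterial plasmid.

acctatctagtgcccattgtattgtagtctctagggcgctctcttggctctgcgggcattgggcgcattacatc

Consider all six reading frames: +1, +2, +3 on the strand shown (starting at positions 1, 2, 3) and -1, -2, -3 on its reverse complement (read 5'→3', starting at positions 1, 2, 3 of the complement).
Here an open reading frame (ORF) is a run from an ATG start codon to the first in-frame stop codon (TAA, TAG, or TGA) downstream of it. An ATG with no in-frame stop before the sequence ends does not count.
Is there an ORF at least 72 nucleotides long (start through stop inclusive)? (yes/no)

Reverse complement (5'→3'): GATGTAATGCGCCCAATGCCCGCAGAGCCAAGAGAGCGCCCTAGAGACTACAATACAATGGGCACTAGATAGGT
Frame +1: ACC TAT CTA GTG CCC ATT GTA TTG TAG TCT CTA GGG CGC TCT CTT GGC TCT GCG GGC ATT GGG CGC ATT ACA — no ATG→stop ORF.
Frame +2: CCT ATC TAG TGC CCA TTG TAT TGT AGT CTC TAG GGC GCT CTC TTG GCT CTG CGG GCA TTG GGC GCA TTA CAT — no ATG→stop ORF.
Frame +3: CTA TCT AGT GCC CAT TGT ATT GTA GTC TCT AGG GCG CTC TCT TGG CTC TGC GGG CAT TGG GCG CAT TAC ATC — no ATG→stop ORF.
Frame -1: GAT GTA ATG CGC CCA ATG CCC GCA GAG CCA AGA GAG CGC CCT AGA GAC TAC AAT ACA ATG GGC ACT AGA TAG — ATG at 7, stop TAG at 70 → 66 nt; ATG at 16, stop TAG at 70 → 57 nt; ATG at 58, stop TAG at 70 → 15 nt.
Frame -2: ATG TAA TGC GCC CAA TGC CCG CAG AGC CAA GAG AGC GCC CTA GAG ACT ACA ATA CAA TGG GCA CTA GAT AGG — ATG at 2, stop TAA at 5 → 6 nt.
Frame -3: TGT AAT GCG CCC AAT GCC CGC AGA GCC AAG AGA GCG CCC TAG AGA CTA CAA TAC AAT GGG CAC TAG ATA GGT — no ATG→stop ORF.
Largest ORF found is 66 nucleotides < 72, so no.

no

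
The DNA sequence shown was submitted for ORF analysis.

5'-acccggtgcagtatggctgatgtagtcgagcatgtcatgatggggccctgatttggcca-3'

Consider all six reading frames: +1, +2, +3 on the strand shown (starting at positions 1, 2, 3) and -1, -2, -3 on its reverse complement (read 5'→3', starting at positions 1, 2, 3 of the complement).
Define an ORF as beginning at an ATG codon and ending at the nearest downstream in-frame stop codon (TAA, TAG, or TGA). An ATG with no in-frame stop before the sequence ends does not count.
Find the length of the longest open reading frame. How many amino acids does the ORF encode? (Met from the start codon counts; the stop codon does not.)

Reverse complement (5'→3'): TGGCCAAATCAGGGCCCCATCATGACATGCTCGACTACATCAGCCATACTGCACCGGGT
Frame +1: ACC CGG TGC AGT ATG GCT GAT GTA GTC GAG CAT GTC ATG ATG GGG CCC TGA TTT GGC — ATG at 13, stop TGA at 49 → 39 nt; ATG at 37, stop TGA at 49 → 15 nt; ATG at 40, stop TGA at 49 → 12 nt.
Frame +2: CCC GGT GCA GTA TGG CTG ATG TAG TCG AGC ATG TCA TGA TGG GGC CCT GAT TTG GCC — ATG at 20, stop TAG at 23 → 6 nt; ATG at 32, stop TGA at 38 → 9 nt.
Frame +3: CCG GTG CAG TAT GGC TGA TGT AGT CGA GCA TGT CAT GAT GGG GCC CTG ATT TGG CCA — no ATG→stop ORF.
Frame -1: TGG CCA AAT CAG GGC CCC ATC ATG ACA TGC TCG ACT ACA TCA GCC ATA CTG CAC CGG — no ATG→stop ORF.
Frame -2: GGC CAA ATC AGG GCC CCA TCA TGA CAT GCT CGA CTA CAT CAG CCA TAC TGC ACC GGG — no ATG→stop ORF.
Frame -3: GCC AAA TCA GGG CCC CAT CAT GAC ATG CTC GAC TAC ATC AGC CAT ACT GCA CCG GGT — no ATG→stop ORF.
Longest: frame +1, positions 13–51, 39 nt = 13 codons = 12 aa. → 12 amino acids.

12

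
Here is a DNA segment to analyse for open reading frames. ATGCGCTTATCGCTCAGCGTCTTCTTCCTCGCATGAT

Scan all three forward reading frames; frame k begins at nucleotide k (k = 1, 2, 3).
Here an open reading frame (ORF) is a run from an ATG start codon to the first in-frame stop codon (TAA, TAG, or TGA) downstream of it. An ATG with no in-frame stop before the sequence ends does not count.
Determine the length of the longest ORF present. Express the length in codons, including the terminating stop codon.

12

Frame 1: ATG CGC TTA TCG CTC AGC GTC TTC TTC CTC GCA TGA — ATG at 1, stop TGA at 34 → 36 nt.
Frame 2: TGC GCT TAT CGC TCA GCG TCT TCT TCC TCG CAT GAT — no ATG→stop ORF.
Frame 3: GCG CTT ATC GCT CAG CGT CTT CTT CCT CGC ATG — no ATG→stop ORF.
Longest: frame 1, positions 1–36, 36 nt = 12 codons = 11 aa. → 12 codons.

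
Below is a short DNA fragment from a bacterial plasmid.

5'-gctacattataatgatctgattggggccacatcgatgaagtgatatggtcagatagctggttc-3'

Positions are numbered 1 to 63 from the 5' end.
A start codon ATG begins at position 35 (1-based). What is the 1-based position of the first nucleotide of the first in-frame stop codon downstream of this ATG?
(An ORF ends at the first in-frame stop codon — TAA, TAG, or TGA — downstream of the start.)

Codons from position 35: ATG (35–37), AAG (38–40), TGA (41–43).
TGA is a stop codon; it begins at position 41.

41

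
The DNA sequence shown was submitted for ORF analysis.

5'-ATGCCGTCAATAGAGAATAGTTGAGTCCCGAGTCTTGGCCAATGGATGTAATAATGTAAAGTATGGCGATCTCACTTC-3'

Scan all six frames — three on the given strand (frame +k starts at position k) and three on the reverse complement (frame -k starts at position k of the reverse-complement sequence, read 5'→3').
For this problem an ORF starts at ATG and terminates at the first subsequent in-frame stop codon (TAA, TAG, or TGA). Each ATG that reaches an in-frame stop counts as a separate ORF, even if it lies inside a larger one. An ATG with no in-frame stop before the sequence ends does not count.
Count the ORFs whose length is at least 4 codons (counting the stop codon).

2

Reverse complement (5'→3'): GAAGTGAGATCGCCATACTTTACATTATTACATCCATTGGCCAAGACTCGGGACTCAACTATTCTCTATTGACGGCAT
Frame +1: ATG CCG TCA ATA GAG AAT AGT TGA GTC CCG AGT CTT GGC CAA TGG ATG TAA TAA TGT AAA GTA TGG CGA TCT CAC TTC — ATG at 1, stop TGA at 22 → 24 nt; ATG at 46, stop TAA at 49 → 6 nt.
Frame +2: TGC CGT CAA TAG AGA ATA GTT GAG TCC CGA GTC TTG GCC AAT GGA TGT AAT AAT GTA AAG TAT GGC GAT CTC ACT — no ATG→stop ORF.
Frame +3: GCC GTC AAT AGA GAA TAG TTG AGT CCC GAG TCT TGG CCA ATG GAT GTA ATA ATG TAA AGT ATG GCG ATC TCA CTT — ATG at 42, stop TAA at 57 → 18 nt; ATG at 54, stop TAA at 57 → 6 nt.
Frame -1: GAA GTG AGA TCG CCA TAC TTT ACA TTA TTA CAT CCA TTG GCC AAG ACT CGG GAC TCA ACT ATT CTC TAT TGA CGG CAT — no ATG→stop ORF.
Frame -2: AAG TGA GAT CGC CAT ACT TTA CAT TAT TAC ATC CAT TGG CCA AGA CTC GGG ACT CAA CTA TTC TCT ATT GAC GGC — no ATG→stop ORF.
Frame -3: AGT GAG ATC GCC ATA CTT TAC ATT ATT ACA TCC ATT GGC CAA GAC TCG GGA CTC AAC TAT TCT CTA TTG ACG GCA — no ATG→stop ORF.
ORFs ≥ 4 codons: frame +1 1–24 (8 codons), frame +3 42–59 (6 codons). Count = 2.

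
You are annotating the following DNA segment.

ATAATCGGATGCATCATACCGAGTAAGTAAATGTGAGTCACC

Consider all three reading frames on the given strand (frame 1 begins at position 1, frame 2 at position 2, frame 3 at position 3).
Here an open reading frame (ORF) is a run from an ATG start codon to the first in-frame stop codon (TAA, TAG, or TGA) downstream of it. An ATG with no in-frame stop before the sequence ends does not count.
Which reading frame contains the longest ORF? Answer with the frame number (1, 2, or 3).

3

Frame 1: ATA ATC GGA TGC ATC ATA CCG AGT AAG TAA ATG TGA GTC ACC — ATG at 31, stop TGA at 34 → 6 nt.
Frame 2: TAA TCG GAT GCA TCA TAC CGA GTA AGT AAA TGT GAG TCA — no ATG→stop ORF.
Frame 3: AAT CGG ATG CAT CAT ACC GAG TAA GTA AAT GTG AGT CAC — ATG at 9, stop TAA at 24 → 18 nt.
Longest ORF is 18 nt in frame 3 (positions 9–26).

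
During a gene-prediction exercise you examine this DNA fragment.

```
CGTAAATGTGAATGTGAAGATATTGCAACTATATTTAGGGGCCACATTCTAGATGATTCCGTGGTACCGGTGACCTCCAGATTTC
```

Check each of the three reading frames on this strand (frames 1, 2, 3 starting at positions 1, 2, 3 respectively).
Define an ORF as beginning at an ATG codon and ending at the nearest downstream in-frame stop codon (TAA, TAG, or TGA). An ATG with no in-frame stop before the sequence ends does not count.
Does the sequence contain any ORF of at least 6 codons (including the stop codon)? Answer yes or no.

yes

Frame 1: CGT AAA TGT GAA TGT GAA GAT ATT GCA ACT ATA TTT AGG GGC CAC ATT CTA GAT GAT TCC GTG GTA CCG GTG ACC TCC AGA TTT — no ATG→stop ORF.
Frame 2: GTA AAT GTG AAT GTG AAG ATA TTG CAA CTA TAT TTA GGG GCC ACA TTC TAG ATG ATT CCG TGG TAC CGG TGA CCT CCA GAT TTC — ATG at 53, stop TGA at 71 → 21 nt.
Frame 3: TAA ATG TGA ATG TGA AGA TAT TGC AAC TAT ATT TAG GGG CCA CAT TCT AGA TGA TTC CGT GGT ACC GGT GAC CTC CAG ATT — ATG at 6, stop TGA at 9 → 6 nt; ATG at 12, stop TGA at 15 → 6 nt.
Frame 2 has an ORF of 7 codons (positions 53–73) ≥ 6, so yes.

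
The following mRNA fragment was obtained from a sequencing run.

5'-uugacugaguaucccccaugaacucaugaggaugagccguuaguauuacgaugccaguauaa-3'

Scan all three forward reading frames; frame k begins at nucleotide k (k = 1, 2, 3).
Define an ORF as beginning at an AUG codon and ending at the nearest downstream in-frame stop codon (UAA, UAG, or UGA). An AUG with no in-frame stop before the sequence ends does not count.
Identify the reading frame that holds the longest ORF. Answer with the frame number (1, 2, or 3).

2

Frame 1: UUG ACU GAG UAU CCC CCA UGA ACU CAU GAG GAU GAG CCG UUA GUA UUA CGA UGC CAG UAU — no AUG→stop ORF.
Frame 2: UGA CUG AGU AUC CCC CAU GAA CUC AUG AGG AUG AGC CGU UAG UAU UAC GAU GCC AGU AUA — AUG at 26, stop UAG at 41 → 18 nt; AUG at 32, stop UAG at 41 → 12 nt.
Frame 3: GAC UGA GUA UCC CCC AUG AAC UCA UGA GGA UGA GCC GUU AGU AUU ACG AUG CCA GUA UAA — AUG at 18, stop UGA at 27 → 12 nt; AUG at 51, stop UAA at 60 → 12 nt.
Longest ORF is 18 nt in frame 2 (positions 26–43).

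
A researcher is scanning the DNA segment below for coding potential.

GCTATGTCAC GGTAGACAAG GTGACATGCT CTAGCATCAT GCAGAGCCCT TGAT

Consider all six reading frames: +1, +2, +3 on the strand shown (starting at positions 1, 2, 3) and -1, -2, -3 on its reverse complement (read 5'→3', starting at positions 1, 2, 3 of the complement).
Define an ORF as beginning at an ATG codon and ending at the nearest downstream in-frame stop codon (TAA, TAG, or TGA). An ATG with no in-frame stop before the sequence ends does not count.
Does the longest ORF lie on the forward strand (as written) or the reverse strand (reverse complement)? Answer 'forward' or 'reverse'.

Reverse complement (5'→3'): ATCAAGGGCTCTGCATGATGCTAGAGCATGTCACCTTGTCTACCGTGACATAGC
Frame +1: GCT ATG TCA CGG TAG ACA AGG TGA CAT GCT CTA GCA TCA TGC AGA GCC CTT GAT — ATG at 4, stop TAG at 13 → 12 nt.
Frame +2: CTA TGT CAC GGT AGA CAA GGT GAC ATG CTC TAG CAT CAT GCA GAG CCC TTG — ATG at 26, stop TAG at 32 → 9 nt.
Frame +3: TAT GTC ACG GTA GAC AAG GTG ACA TGC TCT AGC ATC ATG CAG AGC CCT TGA — ATG at 39, stop TGA at 51 → 15 nt.
Frame -1: ATC AAG GGC TCT GCA TGA TGC TAG AGC ATG TCA CCT TGT CTA CCG TGA CAT AGC — ATG at 28, stop TGA at 46 → 21 nt.
Frame -2: TCA AGG GCT CTG CAT GAT GCT AGA GCA TGT CAC CTT GTC TAC CGT GAC ATA — no ATG→stop ORF.
Frame -3: CAA GGG CTC TGC ATG ATG CTA GAG CAT GTC ACC TTG TCT ACC GTG ACA TAG — ATG at 15, stop TAG at 51 → 39 nt; ATG at 18, stop TAG at 51 → 36 nt.
Forward-strand max 15 nt; reverse-strand max 39 nt. The reverse strand has the longer ORF.

reverse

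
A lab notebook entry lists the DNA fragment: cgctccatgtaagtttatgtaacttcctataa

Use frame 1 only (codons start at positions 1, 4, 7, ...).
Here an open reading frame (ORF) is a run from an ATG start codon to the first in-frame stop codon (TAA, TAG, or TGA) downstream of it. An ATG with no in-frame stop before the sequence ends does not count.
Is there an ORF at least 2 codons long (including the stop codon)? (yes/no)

yes

Frame 1: CGC TCC ATG TAA GTT TAT GTA ACT TCC TAT — ATG at 7, stop TAA at 10 → 6 nt.
Frame 1 has an ORF of 2 codons (positions 7–12) ≥ 2, so yes.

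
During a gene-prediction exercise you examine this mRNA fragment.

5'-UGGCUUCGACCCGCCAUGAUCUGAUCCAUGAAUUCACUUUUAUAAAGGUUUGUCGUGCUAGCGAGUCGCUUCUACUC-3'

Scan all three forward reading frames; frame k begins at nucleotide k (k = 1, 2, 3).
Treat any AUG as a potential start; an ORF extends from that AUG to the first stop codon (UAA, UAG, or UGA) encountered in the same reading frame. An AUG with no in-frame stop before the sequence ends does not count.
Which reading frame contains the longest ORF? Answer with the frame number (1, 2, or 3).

1

Frame 1: UGG CUU CGA CCC GCC AUG AUC UGA UCC AUG AAU UCA CUU UUA UAA AGG UUU GUC GUG CUA GCG AGU CGC UUC UAC — AUG at 16, stop UGA at 22 → 9 nt; AUG at 28, stop UAA at 43 → 18 nt.
Frame 2: GGC UUC GAC CCG CCA UGA UCU GAU CCA UGA AUU CAC UUU UAU AAA GGU UUG UCG UGC UAG CGA GUC GCU UCU ACU — no AUG→stop ORF.
Frame 3: GCU UCG ACC CGC CAU GAU CUG AUC CAU GAA UUC ACU UUU AUA AAG GUU UGU CGU GCU AGC GAG UCG CUU CUA CUC — no AUG→stop ORF.
Longest ORF is 18 nt in frame 1 (positions 28–45).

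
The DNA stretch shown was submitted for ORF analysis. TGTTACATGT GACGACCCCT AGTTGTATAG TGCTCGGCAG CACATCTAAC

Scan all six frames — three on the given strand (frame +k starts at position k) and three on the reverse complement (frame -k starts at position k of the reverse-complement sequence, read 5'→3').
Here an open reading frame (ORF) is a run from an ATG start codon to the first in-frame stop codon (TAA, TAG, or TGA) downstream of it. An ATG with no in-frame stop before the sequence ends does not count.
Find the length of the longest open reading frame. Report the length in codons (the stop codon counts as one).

9

Reverse complement (5'→3'): GTTAGATGTGCTGCCGAGCACTATACAACTAGGGGTCGTCACATGTAACA
Frame +1: TGT TAC ATG TGA CGA CCC CTA GTT GTA TAG TGC TCG GCA GCA CAT CTA — ATG at 7, stop TGA at 10 → 6 nt.
Frame +2: GTT ACA TGT GAC GAC CCC TAG TTG TAT AGT GCT CGG CAG CAC ATC TAA — no ATG→stop ORF.
Frame +3: TTA CAT GTG ACG ACC CCT AGT TGT ATA GTG CTC GGC AGC ACA TCT AAC — no ATG→stop ORF.
Frame -1: GTT AGA TGT GCT GCC GAG CAC TAT ACA ACT AGG GGT CGT CAC ATG TAA — ATG at 43, stop TAA at 46 → 6 nt.
Frame -2: TTA GAT GTG CTG CCG AGC ACT ATA CAA CTA GGG GTC GTC ACA TGT AAC — no ATG→stop ORF.
Frame -3: TAG ATG TGC TGC CGA GCA CTA TAC AAC TAG GGG TCG TCA CAT GTA ACA — ATG at 6, stop TAG at 30 → 27 nt.
Longest: frame -3, positions 6–32, 27 nt = 9 codons = 8 aa. → 9 codons.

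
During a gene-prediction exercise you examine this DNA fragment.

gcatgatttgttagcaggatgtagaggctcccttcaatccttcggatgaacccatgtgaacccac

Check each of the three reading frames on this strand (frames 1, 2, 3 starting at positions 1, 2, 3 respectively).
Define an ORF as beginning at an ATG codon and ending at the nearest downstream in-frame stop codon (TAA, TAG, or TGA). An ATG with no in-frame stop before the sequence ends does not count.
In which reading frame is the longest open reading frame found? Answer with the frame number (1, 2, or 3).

3

Frame 1: GCA TGA TTT GTT AGC AGG ATG TAG AGG CTC CCT TCA ATC CTT CGG ATG AAC CCA TGT GAA CCC — ATG at 19, stop TAG at 22 → 6 nt.
Frame 2: CAT GAT TTG TTA GCA GGA TGT AGA GGC TCC CTT CAA TCC TTC GGA TGA ACC CAT GTG AAC CCA — no ATG→stop ORF.
Frame 3: ATG ATT TGT TAG CAG GAT GTA GAG GCT CCC TTC AAT CCT TCG GAT GAA CCC ATG TGA ACC CAC — ATG at 3, stop TAG at 12 → 12 nt; ATG at 54, stop TGA at 57 → 6 nt.
Longest ORF is 12 nt in frame 3 (positions 3–14).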